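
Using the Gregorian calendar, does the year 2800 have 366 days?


Gregorian leap year rule: divisible by 4, but not by 100, unless also by 400.
2800 is divisible by 400 -> leap year

Yes


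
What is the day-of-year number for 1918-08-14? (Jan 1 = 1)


Date: August 14, 1918
Days in months 1 through 7: 212
Plus 14 days in August

Day of year: 226


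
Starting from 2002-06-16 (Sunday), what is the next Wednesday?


Current: Sunday
Target: Wednesday
Days ahead: 3

Next Wednesday: 2002-06-19


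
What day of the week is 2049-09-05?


Date: September 5, 2049
Anchor: Jan 1, 2049. With p = 2049 - 1 = 2048: (p + p//4 - p//100 + p//400) mod 7 = (2048 + 512 - 20 + 5) mod 7 = 2545 mod 7 = 4 -> Friday (Mon=0 ... Sun=6)
Days before September (Jan-Aug): 243; offset = 243 + 5 - 1 = 247
Weekday index = (4 + 247) mod 7 = 6

Day of the week: Sunday


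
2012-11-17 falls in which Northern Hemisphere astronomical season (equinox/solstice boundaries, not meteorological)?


Date: November 17
Astronomical Autumn (approx.; exact equinox/solstice day varies by year): September 22 to December 20
November 17 falls within the Autumn window

Autumn


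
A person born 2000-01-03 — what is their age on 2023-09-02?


Birth: 2000-01-03
Reference: 2023-09-02
Year difference: 2023 - 2000 = 23

23 years old


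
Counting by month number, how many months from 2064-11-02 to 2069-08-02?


From November 2064 to August 2069
5 years * 12 = 60 months, minus 3 months = 57

57 months


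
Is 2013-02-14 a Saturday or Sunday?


Anchor: Jan 1, 2013. With p = 2013 - 1 = 2012: (p + p//4 - p//100 + p//400) mod 7 = (2012 + 503 - 20 + 5) mod 7 = 2500 mod 7 = 1 -> Tuesday (Mon=0 ... Sun=6)
Day of year: 45; offset = 44
Weekday index = (1 + 44) mod 7 = 3 -> Thursday
Weekend days: Saturday, Sunday

No


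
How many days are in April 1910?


April 1910

30 days


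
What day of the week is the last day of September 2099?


September 2099 has 30 days
Anchor: Jan 1, 2099. With p = 2099 - 1 = 2098: (p + p//4 - p//100 + p//400) mod 7 = (2098 + 524 - 20 + 5) mod 7 = 2607 mod 7 = 3 -> Thursday (Mon=0 ... Sun=6)
Days before September (Jan-Aug): 243; September 1 index = (3 + 243) mod 7 = 1 -> Tuesday
Last day offset: 30 - 1 = 29 days
Weekday index = (1 + 29) mod 7 = 2

Wednesday, September 30


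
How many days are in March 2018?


March 2018

31 days


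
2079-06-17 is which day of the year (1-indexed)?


Date: June 17, 2079
Days in months 1 through 5: 151
Plus 17 days in June

Day of year: 168


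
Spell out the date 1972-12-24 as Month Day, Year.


ISO 1972-12-24 parses as year=1972, month=12, day=24
Month 12 -> December

December 24, 1972


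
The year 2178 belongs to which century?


Century = (year - 1) // 100 + 1
= (2178 - 1) // 100 + 1
= 2177 // 100 + 1
= 21 + 1

22nd century


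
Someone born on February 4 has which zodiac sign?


Date: February 4
Conventional tropical zodiac dates: Aquarius from January 20 onward; Pisces starts February 19
February 4 falls within the Aquarius range

Aquarius


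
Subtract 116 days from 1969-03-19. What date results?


Start: 1969-03-19, subtract 116 days
Back 19 days from March 19 reaches February 28, 1969 -> 97 left
February 1969 has 28 days -> back to January 31, 1969 -> 69 left
January 1969 has 31 days -> back to December 31, 1968 -> 38 left
December 1968 has 31 days -> back to November 30, 1968 -> 7 left
November 1968: 30 - 7 = 23 -> lands on November 23

Result: 1968-11-23


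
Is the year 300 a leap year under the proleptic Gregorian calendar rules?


Gregorian leap year rule: divisible by 4, but not by 100, unless also by 400.
300 is divisible by 100 but not 400 -> not a leap year

No


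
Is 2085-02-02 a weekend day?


Anchor: Jan 1, 2085. With p = 2085 - 1 = 2084: (p + p//4 - p//100 + p//400) mod 7 = (2084 + 521 - 20 + 5) mod 7 = 2590 mod 7 = 0 -> Monday (Mon=0 ... Sun=6)
Day of year: 33; offset = 32
Weekday index = (0 + 32) mod 7 = 4 -> Friday
Weekend days: Saturday, Sunday

No


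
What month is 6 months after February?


February is month 2
2 + 6 = 8

August


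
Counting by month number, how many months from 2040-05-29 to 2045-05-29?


From May 2040 to May 2045
5 years * 12 = 60 months = 60

60 months


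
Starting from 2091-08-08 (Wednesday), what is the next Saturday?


Current: Wednesday
Target: Saturday
Days ahead: 3

Next Saturday: 2091-08-11


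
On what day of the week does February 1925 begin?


Target: February 1, 1925
Anchor: Jan 1, 1925. With p = 1925 - 1 = 1924: (p + p//4 - p//100 + p//400) mod 7 = (1924 + 481 - 19 + 4) mod 7 = 2390 mod 7 = 3 -> Thursday (Mon=0 ... Sun=6)
Days before February (Jan): 31 days
Weekday index = (3 + 31) mod 7 = 6

Sunday


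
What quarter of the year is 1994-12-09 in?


Month: December (month 12)
Q1: Jan-Mar, Q2: Apr-Jun, Q3: Jul-Sep, Q4: Oct-Dec

Q4


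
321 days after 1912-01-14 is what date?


Start: 1912-01-14, add 321 days
January 1912 has 31 days: 31 - 14 = 17 days to January 31 -> 304 left
February 1912 has 29 days -> 275 left
March 1912 has 31 days -> 244 left
April 1912 has 30 days -> 214 left
May 1912 has 31 days -> 183 left
June 1912 has 30 days -> 153 left
July 1912 has 31 days -> 122 left
August 1912 has 31 days -> 91 left
September 1912 has 30 days -> 61 left
October 1912 has 31 days -> 30 left
November 1912: 30 <= 30 -> lands on November 30

Result: 1912-11-30


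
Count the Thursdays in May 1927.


May 1927 has 31 days
Anchor: Jan 1, 1927. With p = 1927 - 1 = 1926: (p + p//4 - p//100 + p//400) mod 7 = (1926 + 481 - 19 + 4) mod 7 = 2392 mod 7 = 5 -> Saturday (Mon=0 ... Sun=6)
Days before May (Jan-Apr): 120; May 1 index = (5 + 120) mod 7 = 6 -> Sunday
First Thursday is May 5
Thursdays: 5, 12, 19, 26

4 Thursdays


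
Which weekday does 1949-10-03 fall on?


Date: October 3, 1949
Anchor: Jan 1, 1949. With p = 1949 - 1 = 1948: (p + p//4 - p//100 + p//400) mod 7 = (1948 + 487 - 19 + 4) mod 7 = 2420 mod 7 = 5 -> Saturday (Mon=0 ... Sun=6)
Days before October (Jan-Sep): 273; offset = 273 + 3 - 1 = 275
Weekday index = (5 + 275) mod 7 = 0

Day of the week: Monday


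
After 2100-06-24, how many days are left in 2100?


Day of year: 175 of 365
Remaining = 365 - 175

190 days


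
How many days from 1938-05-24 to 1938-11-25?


From 1938-05-24 to 1938-11-25
1938-05-24: days before May = 31 + 28 + 31 + 30 = 120 (1938 is not a leap year); day of year = 120 + 24 = 144
1938-11-25: days before November = 31 + 28 + 31 + 30 + 31 + 30 + 31 + 31 + 30 + 31 = 304 (1938 is not a leap year); day of year = 304 + 25 = 329
Same year: 329 - 144 = 185

185 days


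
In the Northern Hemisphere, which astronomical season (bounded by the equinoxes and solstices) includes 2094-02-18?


Date: February 18
Astronomical Winter (approx.; exact equinox/solstice day varies by year): December 21 to March 19
February 18 falls within the Winter window

Winter


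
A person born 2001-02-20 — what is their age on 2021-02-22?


Birth: 2001-02-20
Reference: 2021-02-22
Year difference: 2021 - 2001 = 20

20 years old


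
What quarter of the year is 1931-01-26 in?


Month: January (month 1)
Q1: Jan-Mar, Q2: Apr-Jun, Q3: Jul-Sep, Q4: Oct-Dec

Q1


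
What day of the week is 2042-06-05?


Date: June 5, 2042
Anchor: Jan 1, 2042. With p = 2042 - 1 = 2041: (p + p//4 - p//100 + p//400) mod 7 = (2041 + 510 - 20 + 5) mod 7 = 2536 mod 7 = 2 -> Wednesday (Mon=0 ... Sun=6)
Days before June (Jan-May): 151; offset = 151 + 5 - 1 = 155
Weekday index = (2 + 155) mod 7 = 3

Day of the week: Thursday


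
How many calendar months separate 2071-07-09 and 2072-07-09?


From July 2071 to July 2072
1 year * 12 = 12 months = 12

12 months


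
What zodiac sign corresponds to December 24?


Date: December 24
Conventional tropical zodiac dates: Capricorn from December 22 onward; Aquarius starts January 20
December 24 falls within the Capricorn range

Capricorn


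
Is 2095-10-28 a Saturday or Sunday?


Anchor: Jan 1, 2095. With p = 2095 - 1 = 2094: (p + p//4 - p//100 + p//400) mod 7 = (2094 + 523 - 20 + 5) mod 7 = 2602 mod 7 = 5 -> Saturday (Mon=0 ... Sun=6)
Day of year: 301; offset = 300
Weekday index = (5 + 300) mod 7 = 4 -> Friday
Weekend days: Saturday, Sunday

No


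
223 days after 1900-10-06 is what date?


Start: 1900-10-06, add 223 days
October 1900 has 31 days: 31 - 6 = 25 days to October 31 -> 198 left
November 1900 has 30 days -> 168 left
December 1900 has 31 days -> 137 left
January 1901 has 31 days -> 106 left
February 1901 has 28 days -> 78 left
March 1901 has 31 days -> 47 left
April 1901 has 30 days -> 17 left
May 1901: 17 <= 31 -> lands on May 17

Result: 1901-05-17


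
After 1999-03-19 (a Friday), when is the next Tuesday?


Current: Friday
Target: Tuesday
Days ahead: 4

Next Tuesday: 1999-03-23


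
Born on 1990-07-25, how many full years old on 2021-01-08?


Birth: 1990-07-25
Reference: 2021-01-08
Year difference: 2021 - 1990 = 31
Birthday not yet reached in 2021, subtract 1

30 years old


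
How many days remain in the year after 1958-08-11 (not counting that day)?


Day of year: 223 of 365
Remaining = 365 - 223

142 days


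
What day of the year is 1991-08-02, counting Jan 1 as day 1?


Date: August 2, 1991
Days in months 1 through 7: 212
Plus 2 days in August

Day of year: 214


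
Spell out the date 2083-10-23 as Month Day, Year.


ISO 2083-10-23 parses as year=2083, month=10, day=23
Month 10 -> October

October 23, 2083


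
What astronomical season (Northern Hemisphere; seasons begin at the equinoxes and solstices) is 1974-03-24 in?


Date: March 24
Astronomical Spring (approx.; exact equinox/solstice day varies by year): March 20 to June 20
March 24 falls within the Spring window

Spring


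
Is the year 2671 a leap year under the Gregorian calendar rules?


Gregorian leap year rule: divisible by 4, but not by 100, unless also by 400.
2671 is not divisible by 4 -> not a leap year

No


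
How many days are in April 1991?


April 1991

30 days


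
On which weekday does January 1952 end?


January 1952 has 31 days
Anchor: Jan 1, 1952. With p = 1952 - 1 = 1951: (p + p//4 - p//100 + p//400) mod 7 = (1951 + 487 - 19 + 4) mod 7 = 2423 mod 7 = 1 -> Tuesday (Mon=0 ... Sun=6)
January 1 is the anchor itself -> Tuesday
Last day offset: 31 - 1 = 30 days
Weekday index = (1 + 30) mod 7 = 3

Thursday, January 31


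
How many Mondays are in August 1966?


August 1966 has 31 days
Anchor: Jan 1, 1966. With p = 1966 - 1 = 1965: (p + p//4 - p//100 + p//400) mod 7 = (1965 + 491 - 19 + 4) mod 7 = 2441 mod 7 = 5 -> Saturday (Mon=0 ... Sun=6)
Days before August (Jan-Jul): 212; August 1 index = (5 + 212) mod 7 = 0 -> Monday
First Monday is August 1
Mondays: 1, 8, 15, 22, 29

5 Mondays


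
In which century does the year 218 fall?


Century = (year - 1) // 100 + 1
= (218 - 1) // 100 + 1
= 217 // 100 + 1
= 2 + 1

3rd century


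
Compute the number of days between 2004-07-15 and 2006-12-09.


From 2004-07-15 to 2006-12-09
2004-07-15: days before July = 31 + 29 + 31 + 30 + 31 + 30 = 182 (2004 is a leap year); day of year = 182 + 15 = 197
2006-12-09: days before December = 31 + 28 + 31 + 30 + 31 + 30 + 31 + 31 + 30 + 31 + 30 = 334 (2006 is not a leap year); day of year = 334 + 9 = 343
Rest of 2004: 366 - 197 = 169
Full years 2005 (365): 365
Total = 169 + 365 + 343 = 877

877 days


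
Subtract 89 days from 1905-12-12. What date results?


Start: 1905-12-12, subtract 89 days
Back 12 days from December 12 reaches November 30, 1905 -> 77 left
November 1905 has 30 days -> back to October 31, 1905 -> 47 left
October 1905 has 31 days -> back to September 30, 1905 -> 16 left
September 1905: 30 - 16 = 14 -> lands on September 14

Result: 1905-09-14


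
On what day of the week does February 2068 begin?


Target: February 1, 2068
Anchor: Jan 1, 2068. With p = 2068 - 1 = 2067: (p + p//4 - p//100 + p//400) mod 7 = (2067 + 516 - 20 + 5) mod 7 = 2568 mod 7 = 6 -> Sunday (Mon=0 ... Sun=6)
Days before February (Jan): 31 days
Weekday index = (6 + 31) mod 7 = 2

Wednesday


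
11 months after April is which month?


April is month 4
4 + 11 = 15; wrap: 15 - 12 = 3

March


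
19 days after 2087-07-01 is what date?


Start: 2087-07-01, add 19 days
July 2087 has 31 days; 1 + 19 = 20 stays within July

Result: 2087-07-20


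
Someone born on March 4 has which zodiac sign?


Date: March 4
Conventional tropical zodiac dates: Pisces from February 19 onward; Aries starts March 21
March 4 falls within the Pisces range

Pisces


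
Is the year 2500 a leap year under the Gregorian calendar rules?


Gregorian leap year rule: divisible by 4, but not by 100, unless also by 400.
2500 is divisible by 100 but not 400 -> not a leap year

No


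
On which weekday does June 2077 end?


June 2077 has 30 days
Anchor: Jan 1, 2077. With p = 2077 - 1 = 2076: (p + p//4 - p//100 + p//400) mod 7 = (2076 + 519 - 20 + 5) mod 7 = 2580 mod 7 = 4 -> Friday (Mon=0 ... Sun=6)
Days before June (Jan-May): 151; June 1 index = (4 + 151) mod 7 = 1 -> Tuesday
Last day offset: 30 - 1 = 29 days
Weekday index = (1 + 29) mod 7 = 2

Wednesday, June 30


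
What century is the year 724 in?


Century = (year - 1) // 100 + 1
= (724 - 1) // 100 + 1
= 723 // 100 + 1
= 7 + 1

8th century


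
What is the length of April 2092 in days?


April 2092

30 days


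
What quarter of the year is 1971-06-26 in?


Month: June (month 6)
Q1: Jan-Mar, Q2: Apr-Jun, Q3: Jul-Sep, Q4: Oct-Dec

Q2


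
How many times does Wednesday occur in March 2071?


March 2071 has 31 days
Anchor: Jan 1, 2071. With p = 2071 - 1 = 2070: (p + p//4 - p//100 + p//400) mod 7 = (2070 + 517 - 20 + 5) mod 7 = 2572 mod 7 = 3 -> Thursday (Mon=0 ... Sun=6)
Days before March (Jan-Feb): 59; March 1 index = (3 + 59) mod 7 = 6 -> Sunday
First Wednesday is March 4
Wednesdays: 4, 11, 18, 25

4 Wednesdays


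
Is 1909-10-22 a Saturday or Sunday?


Anchor: Jan 1, 1909. With p = 1909 - 1 = 1908: (p + p//4 - p//100 + p//400) mod 7 = (1908 + 477 - 19 + 4) mod 7 = 2370 mod 7 = 4 -> Friday (Mon=0 ... Sun=6)
Day of year: 295; offset = 294
Weekday index = (4 + 294) mod 7 = 4 -> Friday
Weekend days: Saturday, Sunday

No


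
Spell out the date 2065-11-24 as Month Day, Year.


ISO 2065-11-24 parses as year=2065, month=11, day=24
Month 11 -> November

November 24, 2065


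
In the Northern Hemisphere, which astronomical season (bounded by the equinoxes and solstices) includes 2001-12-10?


Date: December 10
Astronomical Autumn (approx.; exact equinox/solstice day varies by year): September 22 to December 20
December 10 falls within the Autumn window

Autumn


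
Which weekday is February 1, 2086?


Target: February 1, 2086
Anchor: Jan 1, 2086. With p = 2086 - 1 = 2085: (p + p//4 - p//100 + p//400) mod 7 = (2085 + 521 - 20 + 5) mod 7 = 2591 mod 7 = 1 -> Tuesday (Mon=0 ... Sun=6)
Days before February (Jan): 31 days
Weekday index = (1 + 31) mod 7 = 4

Friday


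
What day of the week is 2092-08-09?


Date: August 9, 2092
Anchor: Jan 1, 2092. With p = 2092 - 1 = 2091: (p + p//4 - p//100 + p//400) mod 7 = (2091 + 522 - 20 + 5) mod 7 = 2598 mod 7 = 1 -> Tuesday (Mon=0 ... Sun=6)
Days before August (Jan-Jul): 213; offset = 213 + 9 - 1 = 221
Weekday index = (1 + 221) mod 7 = 5

Day of the week: Saturday


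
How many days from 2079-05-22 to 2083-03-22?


From 2079-05-22 to 2083-03-22
2079-05-22: days before May = 31 + 28 + 31 + 30 = 120 (2079 is not a leap year); day of year = 120 + 22 = 142
2083-03-22: days before March = 31 + 28 = 59 (2083 is not a leap year); day of year = 59 + 22 = 81
Rest of 2079: 365 - 142 = 223
Full years 2080 (366), 2081 (365), 2082 (365): 1096
Total = 223 + 1096 + 81 = 1400

1400 days


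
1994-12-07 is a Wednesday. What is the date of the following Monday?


Current: Wednesday
Target: Monday
Days ahead: 5

Next Monday: 1994-12-12


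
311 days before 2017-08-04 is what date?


Start: 2017-08-04, subtract 311 days
Back 4 days from August 4 reaches July 31, 2017 -> 307 left
July 2017 has 31 days -> back to June 30, 2017 -> 276 left
June 2017 has 30 days -> back to May 31, 2017 -> 246 left
May 2017 has 31 days -> back to April 30, 2017 -> 215 left
April 2017 has 30 days -> back to March 31, 2017 -> 185 left
March 2017 has 31 days -> back to February 28, 2017 -> 154 left
February 2017 has 28 days -> back to January 31, 2017 -> 126 left
January 2017 has 31 days -> back to December 31, 2016 -> 95 left
December 2016 has 31 days -> back to November 30, 2016 -> 64 left
November 2016 has 30 days -> back to October 31, 2016 -> 34 left
October 2016 has 31 days -> back to September 30, 2016 -> 3 left
September 2016: 30 - 3 = 27 -> lands on September 27

Result: 2016-09-27


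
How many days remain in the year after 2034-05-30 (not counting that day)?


Day of year: 150 of 365
Remaining = 365 - 150

215 days


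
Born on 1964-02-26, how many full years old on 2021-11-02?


Birth: 1964-02-26
Reference: 2021-11-02
Year difference: 2021 - 1964 = 57

57 years old


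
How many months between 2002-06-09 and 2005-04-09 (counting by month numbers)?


From June 2002 to April 2005
3 years * 12 = 36 months, minus 2 months = 34

34 months


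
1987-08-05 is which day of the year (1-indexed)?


Date: August 5, 1987
Days in months 1 through 7: 212
Plus 5 days in August

Day of year: 217


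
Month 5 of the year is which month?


Month 5 of 12

May


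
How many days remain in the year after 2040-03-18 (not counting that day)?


Day of year: 78 of 366
Remaining = 366 - 78

288 days


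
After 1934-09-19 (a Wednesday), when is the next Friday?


Current: Wednesday
Target: Friday
Days ahead: 2

Next Friday: 1934-09-21


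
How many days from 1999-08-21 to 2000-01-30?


From 1999-08-21 to 2000-01-30
1999-08-21: days before August = 31 + 28 + 31 + 30 + 31 + 30 + 31 = 212 (1999 is not a leap year); day of year = 212 + 21 = 233
2000-01-30: day of year = 30
Rest of 1999: 365 - 233 = 132
Total = 132 + 30 = 162

162 days


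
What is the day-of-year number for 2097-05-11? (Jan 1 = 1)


Date: May 11, 2097
Days in months 1 through 4: 120
Plus 11 days in May

Day of year: 131


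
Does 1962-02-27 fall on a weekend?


Anchor: Jan 1, 1962. With p = 1962 - 1 = 1961: (p + p//4 - p//100 + p//400) mod 7 = (1961 + 490 - 19 + 4) mod 7 = 2436 mod 7 = 0 -> Monday (Mon=0 ... Sun=6)
Day of year: 58; offset = 57
Weekday index = (0 + 57) mod 7 = 1 -> Tuesday
Weekend days: Saturday, Sunday

No


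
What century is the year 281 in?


Century = (year - 1) // 100 + 1
= (281 - 1) // 100 + 1
= 280 // 100 + 1
= 2 + 1

3rd century


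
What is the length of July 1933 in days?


July 1933

31 days


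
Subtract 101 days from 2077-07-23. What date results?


Start: 2077-07-23, subtract 101 days
Back 23 days from July 23 reaches June 30, 2077 -> 78 left
June 2077 has 30 days -> back to May 31, 2077 -> 48 left
May 2077 has 31 days -> back to April 30, 2077 -> 17 left
April 2077: 30 - 17 = 13 -> lands on April 13

Result: 2077-04-13


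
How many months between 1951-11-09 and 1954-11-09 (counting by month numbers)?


From November 1951 to November 1954
3 years * 12 = 36 months = 36

36 months


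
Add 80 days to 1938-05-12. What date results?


Start: 1938-05-12, add 80 days
May 1938 has 31 days: 31 - 12 = 19 days to May 31 -> 61 left
June 1938 has 30 days -> 31 left
July 1938: 31 <= 31 -> lands on July 31

Result: 1938-07-31


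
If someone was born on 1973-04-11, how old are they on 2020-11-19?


Birth: 1973-04-11
Reference: 2020-11-19
Year difference: 2020 - 1973 = 47

47 years old


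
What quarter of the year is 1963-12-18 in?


Month: December (month 12)
Q1: Jan-Mar, Q2: Apr-Jun, Q3: Jul-Sep, Q4: Oct-Dec

Q4


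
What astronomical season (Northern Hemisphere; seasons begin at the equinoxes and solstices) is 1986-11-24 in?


Date: November 24
Astronomical Autumn (approx.; exact equinox/solstice day varies by year): September 22 to December 20
November 24 falls within the Autumn window

Autumn


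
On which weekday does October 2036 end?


October 2036 has 31 days
Anchor: Jan 1, 2036. With p = 2036 - 1 = 2035: (p + p//4 - p//100 + p//400) mod 7 = (2035 + 508 - 20 + 5) mod 7 = 2528 mod 7 = 1 -> Tuesday (Mon=0 ... Sun=6)
Days before October (Jan-Sep): 274; October 1 index = (1 + 274) mod 7 = 2 -> Wednesday
Last day offset: 31 - 1 = 30 days
Weekday index = (2 + 30) mod 7 = 4

Friday, October 31


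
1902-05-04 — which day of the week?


Date: May 4, 1902
Anchor: Jan 1, 1902. With p = 1902 - 1 = 1901: (p + p//4 - p//100 + p//400) mod 7 = (1901 + 475 - 19 + 4) mod 7 = 2361 mod 7 = 2 -> Wednesday (Mon=0 ... Sun=6)
Days before May (Jan-Apr): 120; offset = 120 + 4 - 1 = 123
Weekday index = (2 + 123) mod 7 = 6

Day of the week: Sunday


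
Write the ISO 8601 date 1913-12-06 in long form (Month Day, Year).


ISO 1913-12-06 parses as year=1913, month=12, day=06
Month 12 -> December

December 6, 1913


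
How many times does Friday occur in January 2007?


January 2007 has 31 days
Anchor: Jan 1, 2007. With p = 2007 - 1 = 2006: (p + p//4 - p//100 + p//400) mod 7 = (2006 + 501 - 20 + 5) mod 7 = 2492 mod 7 = 0 -> Monday (Mon=0 ... Sun=6)
January 1 is the anchor itself -> Monday
First Friday is January 5
Fridays: 5, 12, 19, 26

4 Fridays


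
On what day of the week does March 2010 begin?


Target: March 1, 2010
Anchor: Jan 1, 2010. With p = 2010 - 1 = 2009: (p + p//4 - p//100 + p//400) mod 7 = (2009 + 502 - 20 + 5) mod 7 = 2496 mod 7 = 4 -> Friday (Mon=0 ... Sun=6)
Days before March (Jan-Feb): 59 days
Weekday index = (4 + 59) mod 7 = 0

Monday


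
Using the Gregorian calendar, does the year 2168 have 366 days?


Gregorian leap year rule: divisible by 4, but not by 100, unless also by 400.
2168 is divisible by 4 but not 100 -> leap year

Yes


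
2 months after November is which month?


November is month 11
11 + 2 = 13; wrap: 13 - 12 = 1

January


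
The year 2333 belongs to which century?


Century = (year - 1) // 100 + 1
= (2333 - 1) // 100 + 1
= 2332 // 100 + 1
= 23 + 1

24th century


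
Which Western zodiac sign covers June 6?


Date: June 6
Conventional tropical zodiac dates: Gemini from May 21 onward; Cancer starts June 21
June 6 falls within the Gemini range

Gemini


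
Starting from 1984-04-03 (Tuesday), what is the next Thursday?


Current: Tuesday
Target: Thursday
Days ahead: 2

Next Thursday: 1984-04-05


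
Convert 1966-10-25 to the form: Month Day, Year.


ISO 1966-10-25 parses as year=1966, month=10, day=25
Month 10 -> October

October 25, 1966


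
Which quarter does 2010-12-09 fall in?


Month: December (month 12)
Q1: Jan-Mar, Q2: Apr-Jun, Q3: Jul-Sep, Q4: Oct-Dec

Q4


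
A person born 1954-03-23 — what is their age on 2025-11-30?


Birth: 1954-03-23
Reference: 2025-11-30
Year difference: 2025 - 1954 = 71

71 years old


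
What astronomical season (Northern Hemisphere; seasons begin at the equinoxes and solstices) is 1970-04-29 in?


Date: April 29
Astronomical Spring (approx.; exact equinox/solstice day varies by year): March 20 to June 20
April 29 falls within the Spring window

Spring


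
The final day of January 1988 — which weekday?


January 1988 has 31 days
Anchor: Jan 1, 1988. With p = 1988 - 1 = 1987: (p + p//4 - p//100 + p//400) mod 7 = (1987 + 496 - 19 + 4) mod 7 = 2468 mod 7 = 4 -> Friday (Mon=0 ... Sun=6)
January 1 is the anchor itself -> Friday
Last day offset: 31 - 1 = 30 days
Weekday index = (4 + 30) mod 7 = 6

Sunday, January 31


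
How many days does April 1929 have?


April 1929

30 days


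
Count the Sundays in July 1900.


July 1900 has 31 days
Anchor: Jan 1, 1900. With p = 1900 - 1 = 1899: (p + p//4 - p//100 + p//400) mod 7 = (1899 + 474 - 18 + 4) mod 7 = 2359 mod 7 = 0 -> Monday (Mon=0 ... Sun=6)
Days before July (Jan-Jun): 181; July 1 index = (0 + 181) mod 7 = 6 -> Sunday
First Sunday is July 1
Sundays: 1, 8, 15, 22, 29

5 Sundays


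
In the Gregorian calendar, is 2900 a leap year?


Gregorian leap year rule: divisible by 4, but not by 100, unless also by 400.
2900 is divisible by 100 but not 400 -> not a leap year

No


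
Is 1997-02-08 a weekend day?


Anchor: Jan 1, 1997. With p = 1997 - 1 = 1996: (p + p//4 - p//100 + p//400) mod 7 = (1996 + 499 - 19 + 4) mod 7 = 2480 mod 7 = 2 -> Wednesday (Mon=0 ... Sun=6)
Day of year: 39; offset = 38
Weekday index = (2 + 38) mod 7 = 5 -> Saturday
Weekend days: Saturday, Sunday

Yes


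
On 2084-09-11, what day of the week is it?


Date: September 11, 2084
Anchor: Jan 1, 2084. With p = 2084 - 1 = 2083: (p + p//4 - p//100 + p//400) mod 7 = (2083 + 520 - 20 + 5) mod 7 = 2588 mod 7 = 5 -> Saturday (Mon=0 ... Sun=6)
Days before September (Jan-Aug): 244; offset = 244 + 11 - 1 = 254
Weekday index = (5 + 254) mod 7 = 0

Day of the week: Monday


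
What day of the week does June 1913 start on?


Target: June 1, 1913
Anchor: Jan 1, 1913. With p = 1913 - 1 = 1912: (p + p//4 - p//100 + p//400) mod 7 = (1912 + 478 - 19 + 4) mod 7 = 2375 mod 7 = 2 -> Wednesday (Mon=0 ... Sun=6)
Days before June (Jan-May): 151 days
Weekday index = (2 + 151) mod 7 = 6

Sunday


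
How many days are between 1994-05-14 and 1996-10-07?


From 1994-05-14 to 1996-10-07
1994-05-14: days before May = 31 + 28 + 31 + 30 = 120 (1994 is not a leap year); day of year = 120 + 14 = 134
1996-10-07: days before October = 31 + 29 + 31 + 30 + 31 + 30 + 31 + 31 + 30 = 274 (1996 is a leap year); day of year = 274 + 7 = 281
Rest of 1994: 365 - 134 = 231
Full years 1995 (365): 365
Total = 231 + 365 + 281 = 877

877 days


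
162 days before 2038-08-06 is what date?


Start: 2038-08-06, subtract 162 days
Back 6 days from August 6 reaches July 31, 2038 -> 156 left
July 2038 has 31 days -> back to June 30, 2038 -> 125 left
June 2038 has 30 days -> back to May 31, 2038 -> 95 left
May 2038 has 31 days -> back to April 30, 2038 -> 64 left
April 2038 has 30 days -> back to March 31, 2038 -> 34 left
March 2038 has 31 days -> back to February 28, 2038 -> 3 left
February 2038: 28 - 3 = 25 -> lands on February 25

Result: 2038-02-25


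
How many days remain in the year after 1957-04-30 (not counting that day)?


Day of year: 120 of 365
Remaining = 365 - 120

245 days


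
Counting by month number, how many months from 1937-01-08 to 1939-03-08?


From January 1937 to March 1939
2 years * 12 = 24 months, plus 2 months = 26

26 months


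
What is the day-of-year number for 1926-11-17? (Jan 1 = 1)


Date: November 17, 1926
Days in months 1 through 10: 304
Plus 17 days in November

Day of year: 321


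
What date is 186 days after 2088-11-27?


Start: 2088-11-27, add 186 days
November 2088 has 30 days: 30 - 27 = 3 days to November 30 -> 183 left
December 2088 has 31 days -> 152 left
January 2089 has 31 days -> 121 left
February 2089 has 28 days -> 93 left
March 2089 has 31 days -> 62 left
April 2089 has 30 days -> 32 left
May 2089 has 31 days -> 1 left
June 2089: 1 <= 30 -> lands on June 1

Result: 2089-06-01


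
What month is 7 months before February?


February is month 2
2 - 7 = -5; wrap: -5 + 12 = 7

July


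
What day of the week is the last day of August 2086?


August 2086 has 31 days
Anchor: Jan 1, 2086. With p = 2086 - 1 = 2085: (p + p//4 - p//100 + p//400) mod 7 = (2085 + 521 - 20 + 5) mod 7 = 2591 mod 7 = 1 -> Tuesday (Mon=0 ... Sun=6)
Days before August (Jan-Jul): 212; August 1 index = (1 + 212) mod 7 = 3 -> Thursday
Last day offset: 31 - 1 = 30 days
Weekday index = (3 + 30) mod 7 = 5

Saturday, August 31


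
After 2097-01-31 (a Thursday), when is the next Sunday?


Current: Thursday
Target: Sunday
Days ahead: 3

Next Sunday: 2097-02-03


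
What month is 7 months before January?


January is month 1
1 - 7 = -6; wrap: -6 + 12 = 6

June


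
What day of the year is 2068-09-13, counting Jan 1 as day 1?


Date: September 13, 2068
Days in months 1 through 8: 244
Plus 13 days in September

Day of year: 257


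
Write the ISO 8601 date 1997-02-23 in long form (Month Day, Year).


ISO 1997-02-23 parses as year=1997, month=02, day=23
Month 2 -> February

February 23, 1997


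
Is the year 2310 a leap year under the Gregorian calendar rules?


Gregorian leap year rule: divisible by 4, but not by 100, unless also by 400.
2310 is not divisible by 4 -> not a leap year

No


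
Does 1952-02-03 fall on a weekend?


Anchor: Jan 1, 1952. With p = 1952 - 1 = 1951: (p + p//4 - p//100 + p//400) mod 7 = (1951 + 487 - 19 + 4) mod 7 = 2423 mod 7 = 1 -> Tuesday (Mon=0 ... Sun=6)
Day of year: 34; offset = 33
Weekday index = (1 + 33) mod 7 = 6 -> Sunday
Weekend days: Saturday, Sunday

Yes


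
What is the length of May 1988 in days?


May 1988

31 days


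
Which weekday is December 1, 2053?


Target: December 1, 2053
Anchor: Jan 1, 2053. With p = 2053 - 1 = 2052: (p + p//4 - p//100 + p//400) mod 7 = (2052 + 513 - 20 + 5) mod 7 = 2550 mod 7 = 2 -> Wednesday (Mon=0 ... Sun=6)
Days before December (Jan-Nov): 334 days
Weekday index = (2 + 334) mod 7 = 0

Monday


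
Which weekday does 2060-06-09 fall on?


Date: June 9, 2060
Anchor: Jan 1, 2060. With p = 2060 - 1 = 2059: (p + p//4 - p//100 + p//400) mod 7 = (2059 + 514 - 20 + 5) mod 7 = 2558 mod 7 = 3 -> Thursday (Mon=0 ... Sun=6)
Days before June (Jan-May): 152; offset = 152 + 9 - 1 = 160
Weekday index = (3 + 160) mod 7 = 2

Day of the week: Wednesday


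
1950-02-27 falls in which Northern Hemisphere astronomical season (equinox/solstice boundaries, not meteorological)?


Date: February 27
Astronomical Winter (approx.; exact equinox/solstice day varies by year): December 21 to March 19
February 27 falls within the Winter window

Winter


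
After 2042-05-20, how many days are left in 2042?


Day of year: 140 of 365
Remaining = 365 - 140

225 days


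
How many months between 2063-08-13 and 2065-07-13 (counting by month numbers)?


From August 2063 to July 2065
2 years * 12 = 24 months, minus 1 month = 23

23 months


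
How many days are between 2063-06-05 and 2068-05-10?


From 2063-06-05 to 2068-05-10
2063-06-05: days before June = 31 + 28 + 31 + 30 + 31 = 151 (2063 is not a leap year); day of year = 151 + 5 = 156
2068-05-10: days before May = 31 + 29 + 31 + 30 = 121 (2068 is a leap year); day of year = 121 + 10 = 131
Rest of 2063: 365 - 156 = 209
Full years 2064 (366), 2065 (365), 2066 (365), 2067 (365): 1461
Total = 209 + 1461 + 131 = 1801

1801 days


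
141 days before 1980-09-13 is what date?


Start: 1980-09-13, subtract 141 days
Back 13 days from September 13 reaches August 31, 1980 -> 128 left
August 1980 has 31 days -> back to July 31, 1980 -> 97 left
July 1980 has 31 days -> back to June 30, 1980 -> 66 left
June 1980 has 30 days -> back to May 31, 1980 -> 36 left
May 1980 has 31 days -> back to April 30, 1980 -> 5 left
April 1980: 30 - 5 = 25 -> lands on April 25

Result: 1980-04-25


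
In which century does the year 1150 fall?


Century = (year - 1) // 100 + 1
= (1150 - 1) // 100 + 1
= 1149 // 100 + 1
= 11 + 1

12th century


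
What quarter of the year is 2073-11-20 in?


Month: November (month 11)
Q1: Jan-Mar, Q2: Apr-Jun, Q3: Jul-Sep, Q4: Oct-Dec

Q4


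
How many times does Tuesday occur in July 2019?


July 2019 has 31 days
Anchor: Jan 1, 2019. With p = 2019 - 1 = 2018: (p + p//4 - p//100 + p//400) mod 7 = (2018 + 504 - 20 + 5) mod 7 = 2507 mod 7 = 1 -> Tuesday (Mon=0 ... Sun=6)
Days before July (Jan-Jun): 181; July 1 index = (1 + 181) mod 7 = 0 -> Monday
First Tuesday is July 2
Tuesdays: 2, 9, 16, 23, 30

5 Tuesdays


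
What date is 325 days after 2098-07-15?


Start: 2098-07-15, add 325 days
July 2098 has 31 days: 31 - 15 = 16 days to July 31 -> 309 left
August 2098 has 31 days -> 278 left
September 2098 has 30 days -> 248 left
October 2098 has 31 days -> 217 left
November 2098 has 30 days -> 187 left
December 2098 has 31 days -> 156 left
January 2099 has 31 days -> 125 left
February 2099 has 28 days -> 97 left
March 2099 has 31 days -> 66 left
April 2099 has 30 days -> 36 left
May 2099 has 31 days -> 5 left
June 2099: 5 <= 30 -> lands on June 5

Result: 2099-06-05


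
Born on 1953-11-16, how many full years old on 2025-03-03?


Birth: 1953-11-16
Reference: 2025-03-03
Year difference: 2025 - 1953 = 72
Birthday not yet reached in 2025, subtract 1

71 years old


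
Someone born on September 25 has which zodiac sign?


Date: September 25
Conventional tropical zodiac dates: Libra from September 23 onward; Scorpio starts October 23
September 25 falls within the Libra range

Libra


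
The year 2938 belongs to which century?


Century = (year - 1) // 100 + 1
= (2938 - 1) // 100 + 1
= 2937 // 100 + 1
= 29 + 1

30th century


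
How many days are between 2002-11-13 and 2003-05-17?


From 2002-11-13 to 2003-05-17
2002-11-13: days before November = 31 + 28 + 31 + 30 + 31 + 30 + 31 + 31 + 30 + 31 = 304 (2002 is not a leap year); day of year = 304 + 13 = 317
2003-05-17: days before May = 31 + 28 + 31 + 30 = 120 (2003 is not a leap year); day of year = 120 + 17 = 137
Rest of 2002: 365 - 317 = 48
Total = 48 + 137 = 185

185 days


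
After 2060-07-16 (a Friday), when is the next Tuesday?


Current: Friday
Target: Tuesday
Days ahead: 4

Next Tuesday: 2060-07-20


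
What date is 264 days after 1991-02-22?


Start: 1991-02-22, add 264 days
February 1991 has 28 days: 28 - 22 = 6 days to February 28 -> 258 left
March 1991 has 31 days -> 227 left
April 1991 has 30 days -> 197 left
May 1991 has 31 days -> 166 left
June 1991 has 30 days -> 136 left
July 1991 has 31 days -> 105 left
August 1991 has 31 days -> 74 left
September 1991 has 30 days -> 44 left
October 1991 has 31 days -> 13 left
November 1991: 13 <= 30 -> lands on November 13

Result: 1991-11-13


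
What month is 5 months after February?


February is month 2
2 + 5 = 7

July


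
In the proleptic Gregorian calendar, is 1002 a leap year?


Gregorian leap year rule: divisible by 4, but not by 100, unless also by 400.
1002 is not divisible by 4 -> not a leap year

No


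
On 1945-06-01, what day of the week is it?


Date: June 1, 1945
Anchor: Jan 1, 1945. With p = 1945 - 1 = 1944: (p + p//4 - p//100 + p//400) mod 7 = (1944 + 486 - 19 + 4) mod 7 = 2415 mod 7 = 0 -> Monday (Mon=0 ... Sun=6)
Days before June (Jan-May): 151; offset = 151 + 1 - 1 = 151
Weekday index = (0 + 151) mod 7 = 4

Day of the week: Friday


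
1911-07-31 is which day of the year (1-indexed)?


Date: July 31, 1911
Days in months 1 through 6: 181
Plus 31 days in July

Day of year: 212


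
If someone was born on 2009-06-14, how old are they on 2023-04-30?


Birth: 2009-06-14
Reference: 2023-04-30
Year difference: 2023 - 2009 = 14
Birthday not yet reached in 2023, subtract 1

13 years old


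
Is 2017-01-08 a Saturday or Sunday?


Anchor: Jan 1, 2017. With p = 2017 - 1 = 2016: (p + p//4 - p//100 + p//400) mod 7 = (2016 + 504 - 20 + 5) mod 7 = 2505 mod 7 = 6 -> Sunday (Mon=0 ... Sun=6)
Day of year: 8; offset = 7
Weekday index = (6 + 7) mod 7 = 6 -> Sunday
Weekend days: Saturday, Sunday

Yes


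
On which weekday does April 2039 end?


April 2039 has 30 days
Anchor: Jan 1, 2039. With p = 2039 - 1 = 2038: (p + p//4 - p//100 + p//400) mod 7 = (2038 + 509 - 20 + 5) mod 7 = 2532 mod 7 = 5 -> Saturday (Mon=0 ... Sun=6)
Days before April (Jan-Mar): 90; April 1 index = (5 + 90) mod 7 = 4 -> Friday
Last day offset: 30 - 1 = 29 days
Weekday index = (4 + 29) mod 7 = 5

Saturday, April 30


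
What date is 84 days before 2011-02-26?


Start: 2011-02-26, subtract 84 days
Back 26 days from February 26 reaches January 31, 2011 -> 58 left
January 2011 has 31 days -> back to December 31, 2010 -> 27 left
December 2010: 31 - 27 = 4 -> lands on December 4

Result: 2010-12-04


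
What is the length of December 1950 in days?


December 1950

31 days


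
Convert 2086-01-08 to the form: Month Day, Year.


ISO 2086-01-08 parses as year=2086, month=01, day=08
Month 1 -> January

January 8, 2086


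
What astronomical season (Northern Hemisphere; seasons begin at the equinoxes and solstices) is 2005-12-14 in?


Date: December 14
Astronomical Autumn (approx.; exact equinox/solstice day varies by year): September 22 to December 20
December 14 falls within the Autumn window

Autumn


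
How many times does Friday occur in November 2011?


November 2011 has 30 days
Anchor: Jan 1, 2011. With p = 2011 - 1 = 2010: (p + p//4 - p//100 + p//400) mod 7 = (2010 + 502 - 20 + 5) mod 7 = 2497 mod 7 = 5 -> Saturday (Mon=0 ... Sun=6)
Days before November (Jan-Oct): 304; November 1 index = (5 + 304) mod 7 = 1 -> Tuesday
First Friday is November 4
Fridays: 4, 11, 18, 25

4 Fridays


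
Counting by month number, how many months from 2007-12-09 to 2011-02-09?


From December 2007 to February 2011
4 years * 12 = 48 months, minus 10 months = 38

38 months


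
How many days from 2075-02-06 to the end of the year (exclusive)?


Day of year: 37 of 365
Remaining = 365 - 37

328 days


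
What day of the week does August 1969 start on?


Target: August 1, 1969
Anchor: Jan 1, 1969. With p = 1969 - 1 = 1968: (p + p//4 - p//100 + p//400) mod 7 = (1968 + 492 - 19 + 4) mod 7 = 2445 mod 7 = 2 -> Wednesday (Mon=0 ... Sun=6)
Days before August (Jan-Jul): 212 days
Weekday index = (2 + 212) mod 7 = 4

Friday


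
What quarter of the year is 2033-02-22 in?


Month: February (month 2)
Q1: Jan-Mar, Q2: Apr-Jun, Q3: Jul-Sep, Q4: Oct-Dec

Q1


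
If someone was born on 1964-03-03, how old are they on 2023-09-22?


Birth: 1964-03-03
Reference: 2023-09-22
Year difference: 2023 - 1964 = 59

59 years old


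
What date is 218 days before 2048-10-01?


Start: 2048-10-01, subtract 218 days
Back 1 day from October 1 reaches September 30, 2048 -> 217 left
September 2048 has 30 days -> back to August 31, 2048 -> 187 left
August 2048 has 31 days -> back to July 31, 2048 -> 156 left
July 2048 has 31 days -> back to June 30, 2048 -> 125 left
June 2048 has 30 days -> back to May 31, 2048 -> 95 left
May 2048 has 31 days -> back to April 30, 2048 -> 64 left
April 2048 has 30 days -> back to March 31, 2048 -> 34 left
March 2048 has 31 days -> back to February 29, 2048 -> 3 left
February 2048: 29 - 3 = 26 -> lands on February 26

Result: 2048-02-26


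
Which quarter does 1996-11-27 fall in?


Month: November (month 11)
Q1: Jan-Mar, Q2: Apr-Jun, Q3: Jul-Sep, Q4: Oct-Dec

Q4


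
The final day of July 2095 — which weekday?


July 2095 has 31 days
Anchor: Jan 1, 2095. With p = 2095 - 1 = 2094: (p + p//4 - p//100 + p//400) mod 7 = (2094 + 523 - 20 + 5) mod 7 = 2602 mod 7 = 5 -> Saturday (Mon=0 ... Sun=6)
Days before July (Jan-Jun): 181; July 1 index = (5 + 181) mod 7 = 4 -> Friday
Last day offset: 31 - 1 = 30 days
Weekday index = (4 + 30) mod 7 = 6

Sunday, July 31


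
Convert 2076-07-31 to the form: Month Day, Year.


ISO 2076-07-31 parses as year=2076, month=07, day=31
Month 7 -> July

July 31, 2076


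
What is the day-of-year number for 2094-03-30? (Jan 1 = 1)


Date: March 30, 2094
Days in months 1 through 2: 59
Plus 30 days in March

Day of year: 89


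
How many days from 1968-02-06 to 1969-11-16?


From 1968-02-06 to 1969-11-16
1968-02-06: days before February = 31; day of year = 31 + 6 = 37
1969-11-16: days before November = 31 + 28 + 31 + 30 + 31 + 30 + 31 + 31 + 30 + 31 = 304 (1969 is not a leap year); day of year = 304 + 16 = 320
Rest of 1968: 366 - 37 = 329
Total = 329 + 320 = 649

649 days


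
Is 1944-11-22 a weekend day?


Anchor: Jan 1, 1944. With p = 1944 - 1 = 1943: (p + p//4 - p//100 + p//400) mod 7 = (1943 + 485 - 19 + 4) mod 7 = 2413 mod 7 = 5 -> Saturday (Mon=0 ... Sun=6)
Day of year: 327; offset = 326
Weekday index = (5 + 326) mod 7 = 2 -> Wednesday
Weekend days: Saturday, Sunday

No
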